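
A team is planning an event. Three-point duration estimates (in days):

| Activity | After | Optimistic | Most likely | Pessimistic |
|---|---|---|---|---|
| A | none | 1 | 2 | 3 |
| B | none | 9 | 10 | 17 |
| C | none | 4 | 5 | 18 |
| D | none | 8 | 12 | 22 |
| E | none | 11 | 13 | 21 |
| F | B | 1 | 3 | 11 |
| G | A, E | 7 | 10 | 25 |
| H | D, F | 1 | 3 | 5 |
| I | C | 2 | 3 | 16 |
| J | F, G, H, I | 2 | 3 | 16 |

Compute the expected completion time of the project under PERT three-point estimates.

te_A = (1 + 4·2 + 3)/6 = 12/6 = 2
te_B = (9 + 4·10 + 17)/6 = 66/6 = 11
te_C = (4 + 4·5 + 18)/6 = 42/6 = 7
te_D = (8 + 4·12 + 22)/6 = 78/6 = 13
te_E = (11 + 4·13 + 21)/6 = 84/6 = 14
te_F = (1 + 4·3 + 11)/6 = 24/6 = 4
te_G = (7 + 4·10 + 25)/6 = 72/6 = 12
te_H = (1 + 4·3 + 5)/6 = 18/6 = 3
te_I = (2 + 4·3 + 16)/6 = 30/6 = 5
te_J = (2 + 4·3 + 16)/6 = 30/6 = 5

Forward pass:
ES_A = 0; EF_A = 2
ES_B = 0; EF_B = 11
ES_C = 0; EF_C = 7
ES_D = 0; EF_D = 13
ES_E = 0; EF_E = 14
ES_F = 11; EF_F = 11+4 = 15
ES_G = max(EF_A=2, EF_E=14) = 14; EF_G = 14+12 = 26
ES_H = max(EF_D=13, EF_F=15) = 15; EF_H = 15+3 = 18
ES_I = 7; EF_I = 7+5 = 12
ES_J = max(EF_F=15, EF_G=26, EF_H=18, EF_I=12) = 26; EF_J = 26+5 = 31
Expected project duration μ = 31 days. Critical path: E → G → J.

31 days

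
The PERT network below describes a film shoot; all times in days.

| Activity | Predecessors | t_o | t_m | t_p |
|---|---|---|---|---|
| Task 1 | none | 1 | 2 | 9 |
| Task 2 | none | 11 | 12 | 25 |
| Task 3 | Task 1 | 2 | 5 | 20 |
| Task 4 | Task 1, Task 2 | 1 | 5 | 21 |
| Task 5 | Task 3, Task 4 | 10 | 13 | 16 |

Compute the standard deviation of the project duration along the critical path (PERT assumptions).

te_Task 1 = (1 + 4·2 + 9)/6 = 18/6 = 3; σ²_Task 1 = ((9−1)/6)² = 1.778
te_Task 2 = (11 + 4·12 + 25)/6 = 84/6 = 14; σ²_Task 2 = ((25−11)/6)² = 5.444
te_Task 3 = (2 + 4·5 + 20)/6 = 42/6 = 7; σ²_Task 3 = ((20−2)/6)² = 9.000
te_Task 4 = (1 + 4·5 + 21)/6 = 42/6 = 7; σ²_Task 4 = ((21−1)/6)² = 11.111
te_Task 5 = (10 + 4·13 + 16)/6 = 78/6 = 13; σ²_Task 5 = ((16−10)/6)² = 1.000

Forward pass:
ES_Task 1 = 0; EF_Task 1 = 3
ES_Task 2 = 0; EF_Task 2 = 14
ES_Task 3 = 3; EF_Task 3 = 3+7 = 10
ES_Task 4 = max(EF_Task 1=3, EF_Task 2=14) = 14; EF_Task 4 = 14+7 = 21
ES_Task 5 = max(EF_Task 3=10, EF_Task 4=21) = 21; EF_Task 5 = 21+13 = 34
Expected project duration μ = 34 days. Critical path: Task 2 → Task 4 → Task 5.

Variance along critical path = 5.444 + 11.111 + 1.000 = 17.556
σ = √17.556 = 4.190 days

4.19 days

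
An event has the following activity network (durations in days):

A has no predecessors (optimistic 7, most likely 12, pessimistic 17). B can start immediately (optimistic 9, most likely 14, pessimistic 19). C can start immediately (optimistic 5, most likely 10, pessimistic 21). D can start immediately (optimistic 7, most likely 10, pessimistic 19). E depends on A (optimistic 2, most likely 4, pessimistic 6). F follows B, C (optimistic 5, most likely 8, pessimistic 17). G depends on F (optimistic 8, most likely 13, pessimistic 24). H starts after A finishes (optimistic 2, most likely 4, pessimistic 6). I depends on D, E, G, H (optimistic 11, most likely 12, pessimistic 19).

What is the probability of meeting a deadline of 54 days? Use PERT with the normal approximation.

te_A = (7 + 4·12 + 17)/6 = 72/6 = 12; σ²_A = ((17−7)/6)² = 2.778
te_B = (9 + 4·14 + 19)/6 = 84/6 = 14; σ²_B = ((19−9)/6)² = 2.778
te_C = (5 + 4·10 + 21)/6 = 66/6 = 11; σ²_C = ((21−5)/6)² = 7.111
te_D = (7 + 4·10 + 19)/6 = 66/6 = 11; σ²_D = ((19−7)/6)² = 4.000
te_E = (2 + 4·4 + 6)/6 = 24/6 = 4; σ²_E = ((6−2)/6)² = 0.444
te_F = (5 + 4·8 + 17)/6 = 54/6 = 9; σ²_F = ((17−5)/6)² = 4.000
te_G = (8 + 4·13 + 24)/6 = 84/6 = 14; σ²_G = ((24−8)/6)² = 7.111
te_H = (2 + 4·4 + 6)/6 = 24/6 = 4; σ²_H = ((6−2)/6)² = 0.444
te_I = (11 + 4·12 + 19)/6 = 78/6 = 13; σ²_I = ((19−11)/6)² = 1.778

Forward pass:
ES_A = 0; EF_A = 12
ES_B = 0; EF_B = 14
ES_C = 0; EF_C = 11
ES_D = 0; EF_D = 11
ES_E = 12; EF_E = 12+4 = 16
ES_F = max(EF_B=14, EF_C=11) = 14; EF_F = 14+9 = 23
ES_G = 23; EF_G = 23+14 = 37
ES_H = 12; EF_H = 12+4 = 16
ES_I = max(EF_D=11, EF_E=16, EF_G=37, EF_H=16) = 37; EF_I = 37+13 = 50
Expected project duration μ = 50 days. Critical path: B → F → G → I.

Variance along critical path = 2.778 + 4.000 + 7.111 + 1.778 = 15.667; σ = √15.667 = 3.958 days.
Z = (54 − 50) / 3.958 = 1.011
P(T ≤ 54) = Φ(1.011) ≈ 0.844

0.844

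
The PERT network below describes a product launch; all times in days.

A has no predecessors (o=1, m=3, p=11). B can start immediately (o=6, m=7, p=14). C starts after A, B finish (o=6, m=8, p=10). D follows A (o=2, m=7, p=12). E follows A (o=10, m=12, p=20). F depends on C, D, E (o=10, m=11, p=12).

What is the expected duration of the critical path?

te_A = (1 + 4·3 + 11)/6 = 24/6 = 4
te_B = (6 + 4·7 + 14)/6 = 48/6 = 8
te_C = (6 + 4·8 + 10)/6 = 48/6 = 8
te_D = (2 + 4·7 + 12)/6 = 42/6 = 7
te_E = (10 + 4·12 + 20)/6 = 78/6 = 13
te_F = (10 + 4·11 + 12)/6 = 66/6 = 11

Forward pass:
ES_A = 0; EF_A = 4
ES_B = 0; EF_B = 8
ES_C = max(EF_A=4, EF_B=8) = 8; EF_C = 8+8 = 16
ES_D = 4; EF_D = 4+7 = 11
ES_E = 4; EF_E = 4+13 = 17
ES_F = max(EF_C=16, EF_D=11, EF_E=17) = 17; EF_F = 17+11 = 28
Expected project duration μ = 28 days. Critical path: A → E → F.

28 days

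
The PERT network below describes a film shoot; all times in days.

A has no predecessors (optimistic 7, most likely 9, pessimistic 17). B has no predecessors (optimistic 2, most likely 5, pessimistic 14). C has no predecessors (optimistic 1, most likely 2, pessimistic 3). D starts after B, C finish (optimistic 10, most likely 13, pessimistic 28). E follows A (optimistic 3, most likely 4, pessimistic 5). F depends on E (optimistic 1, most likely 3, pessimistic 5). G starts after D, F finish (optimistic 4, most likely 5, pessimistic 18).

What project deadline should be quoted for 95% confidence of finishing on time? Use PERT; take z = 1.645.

35.1 days

te_A = (7 + 4·9 + 17)/6 = 60/6 = 10; σ²_A = ((17−7)/6)² = 2.778
te_B = (2 + 4·5 + 14)/6 = 36/6 = 6; σ²_B = ((14−2)/6)² = 4.000
te_C = (1 + 4·2 + 3)/6 = 12/6 = 2; σ²_C = ((3−1)/6)² = 0.111
te_D = (10 + 4·13 + 28)/6 = 90/6 = 15; σ²_D = ((28−10)/6)² = 9.000
te_E = (3 + 4·4 + 5)/6 = 24/6 = 4; σ²_E = ((5−3)/6)² = 0.111
te_F = (1 + 4·3 + 5)/6 = 18/6 = 3; σ²_F = ((5−1)/6)² = 0.444
te_G = (4 + 4·5 + 18)/6 = 42/6 = 7; σ²_G = ((18−4)/6)² = 5.444

Forward pass:
ES_A = 0; EF_A = 10
ES_B = 0; EF_B = 6
ES_C = 0; EF_C = 2
ES_D = max(EF_B=6, EF_C=2) = 6; EF_D = 6+15 = 21
ES_E = 10; EF_E = 10+4 = 14
ES_F = 14; EF_F = 14+3 = 17
ES_G = max(EF_D=21, EF_F=17) = 21; EF_G = 21+7 = 28
Expected project duration μ = 28 days. Critical path: B → D → G.

Variance along critical path = 4.000 + 9.000 + 5.444 = 18.444; σ = 4.295 days.
D = μ + z·σ = 28 + 1.645·4.295 = 35.1 days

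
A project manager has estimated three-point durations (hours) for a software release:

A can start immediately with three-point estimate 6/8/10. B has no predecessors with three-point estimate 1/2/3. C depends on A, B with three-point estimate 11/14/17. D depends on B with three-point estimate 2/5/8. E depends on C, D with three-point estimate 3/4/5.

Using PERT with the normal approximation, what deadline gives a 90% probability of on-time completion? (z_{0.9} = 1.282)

te_A = (6 + 4·8 + 10)/6 = 48/6 = 8; σ²_A = ((10−6)/6)² = 0.444
te_B = (1 + 4·2 + 3)/6 = 12/6 = 2; σ²_B = ((3−1)/6)² = 0.111
te_C = (11 + 4·14 + 17)/6 = 84/6 = 14; σ²_C = ((17−11)/6)² = 1.000
te_D = (2 + 4·5 + 8)/6 = 30/6 = 5; σ²_D = ((8−2)/6)² = 1.000
te_E = (3 + 4·4 + 5)/6 = 24/6 = 4; σ²_E = ((5−3)/6)² = 0.111

Forward pass:
ES_A = 0; EF_A = 8
ES_B = 0; EF_B = 2
ES_C = max(EF_A=8, EF_B=2) = 8; EF_C = 8+14 = 22
ES_D = 2; EF_D = 2+5 = 7
ES_E = max(EF_C=22, EF_D=7) = 22; EF_E = 22+4 = 26
Expected project duration μ = 26 hours. Critical path: A → C → E.

Variance along critical path = 0.444 + 1.000 + 0.111 = 1.556; σ = 1.247 hours.
D = μ + z·σ = 26 + 1.282·1.247 = 27.6 hours

27.6 hours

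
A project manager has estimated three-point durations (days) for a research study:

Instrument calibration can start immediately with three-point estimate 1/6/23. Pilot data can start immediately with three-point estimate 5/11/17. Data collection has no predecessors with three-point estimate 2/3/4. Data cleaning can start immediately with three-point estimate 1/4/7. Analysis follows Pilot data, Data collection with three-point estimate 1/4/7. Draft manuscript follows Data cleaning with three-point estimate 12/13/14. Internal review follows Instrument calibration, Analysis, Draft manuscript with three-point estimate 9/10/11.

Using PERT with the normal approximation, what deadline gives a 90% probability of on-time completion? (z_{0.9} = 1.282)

te_Instrument calibration = (1 + 4·6 + 23)/6 = 48/6 = 8; σ²_Instrument calibration = ((23−1)/6)² = 13.444
te_Pilot data = (5 + 4·11 + 17)/6 = 66/6 = 11; σ²_Pilot data = ((17−5)/6)² = 4.000
te_Data collection = (2 + 4·3 + 4)/6 = 18/6 = 3; σ²_Data collection = ((4−2)/6)² = 0.111
te_Data cleaning = (1 + 4·4 + 7)/6 = 24/6 = 4; σ²_Data cleaning = ((7−1)/6)² = 1.000
te_Analysis = (1 + 4·4 + 7)/6 = 24/6 = 4; σ²_Analysis = ((7−1)/6)² = 1.000
te_Draft manuscript = (12 + 4·13 + 14)/6 = 78/6 = 13; σ²_Draft manuscript = ((14−12)/6)² = 0.111
te_Internal review = (9 + 4·10 + 11)/6 = 60/6 = 10; σ²_Internal review = ((11−9)/6)² = 0.111

Forward pass:
ES_Instrument calibration = 0; EF_Instrument calibration = 8
ES_Pilot data = 0; EF_Pilot data = 11
ES_Data collection = 0; EF_Data collection = 3
ES_Data cleaning = 0; EF_Data cleaning = 4
ES_Analysis = max(EF_Pilot data=11, EF_Data collection=3) = 11; EF_Analysis = 11+4 = 15
ES_Draft manuscript = 4; EF_Draft manuscript = 4+13 = 17
ES_Internal review = max(EF_Instrument calibration=8, EF_Analysis=15, EF_Draft manuscript=17) = 17; EF_Internal review = 17+10 = 27
Expected project duration μ = 27 days. Critical path: Data cleaning → Draft manuscript → Internal review.

Variance along critical path = 1.000 + 0.111 + 0.111 = 1.222; σ = 1.106 days.
D = μ + z·σ = 27 + 1.282·1.106 = 28.4 days

28.4 days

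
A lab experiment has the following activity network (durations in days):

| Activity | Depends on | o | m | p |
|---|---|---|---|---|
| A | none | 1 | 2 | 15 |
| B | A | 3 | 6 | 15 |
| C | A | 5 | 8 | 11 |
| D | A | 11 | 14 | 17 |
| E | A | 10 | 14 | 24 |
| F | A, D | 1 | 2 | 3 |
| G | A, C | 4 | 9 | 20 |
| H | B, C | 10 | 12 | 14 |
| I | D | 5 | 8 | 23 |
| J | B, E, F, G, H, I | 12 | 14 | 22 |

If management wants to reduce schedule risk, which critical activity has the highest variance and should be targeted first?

te_A = (1 + 4·2 + 15)/6 = 24/6 = 4; σ²_A = ((15−1)/6)² = 5.444
te_B = (3 + 4·6 + 15)/6 = 42/6 = 7; σ²_B = ((15−3)/6)² = 4.000
te_C = (5 + 4·8 + 11)/6 = 48/6 = 8; σ²_C = ((11−5)/6)² = 1.000
te_D = (11 + 4·14 + 17)/6 = 84/6 = 14; σ²_D = ((17−11)/6)² = 1.000
te_E = (10 + 4·14 + 24)/6 = 90/6 = 15; σ²_E = ((24−10)/6)² = 5.444
te_F = (1 + 4·2 + 3)/6 = 12/6 = 2; σ²_F = ((3−1)/6)² = 0.111
te_G = (4 + 4·9 + 20)/6 = 60/6 = 10; σ²_G = ((20−4)/6)² = 7.111
te_H = (10 + 4·12 + 14)/6 = 72/6 = 12; σ²_H = ((14−10)/6)² = 0.444
te_I = (5 + 4·8 + 23)/6 = 60/6 = 10; σ²_I = ((23−5)/6)² = 9.000
te_J = (12 + 4·14 + 22)/6 = 90/6 = 15; σ²_J = ((22−12)/6)² = 2.778

Forward pass:
ES_A = 0; EF_A = 4
ES_B = 4; EF_B = 4+7 = 11
ES_C = 4; EF_C = 4+8 = 12
ES_D = 4; EF_D = 4+14 = 18
ES_E = 4; EF_E = 4+15 = 19
ES_F = max(EF_A=4, EF_D=18) = 18; EF_F = 18+2 = 20
ES_G = max(EF_A=4, EF_C=12) = 12; EF_G = 12+10 = 22
ES_H = max(EF_B=11, EF_C=12) = 12; EF_H = 12+12 = 24
ES_I = 18; EF_I = 18+10 = 28
ES_J = max(EF_B=11, EF_E=19, EF_F=20, EF_G=22, EF_H=24, EF_I=28) = 28; EF_J = 28+15 = 43
Expected project duration μ = 43 days. Critical path: A → D → I → J.

Variances on critical path: σ²_A=5.444, σ²_D=1.000, σ²_I=9.000, σ²_J=2.778.
Largest is σ²_I = 9.000.

I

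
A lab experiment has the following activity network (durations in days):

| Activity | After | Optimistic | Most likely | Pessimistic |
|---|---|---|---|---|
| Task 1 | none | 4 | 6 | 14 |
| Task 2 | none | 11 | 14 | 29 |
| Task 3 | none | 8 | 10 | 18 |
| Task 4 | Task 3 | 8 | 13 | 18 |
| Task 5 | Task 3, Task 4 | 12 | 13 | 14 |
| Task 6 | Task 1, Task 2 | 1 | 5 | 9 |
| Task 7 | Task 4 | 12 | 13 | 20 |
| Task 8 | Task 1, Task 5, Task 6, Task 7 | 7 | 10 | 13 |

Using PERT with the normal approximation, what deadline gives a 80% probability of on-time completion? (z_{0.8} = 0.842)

50.4 days

te_Task 1 = (4 + 4·6 + 14)/6 = 42/6 = 7; σ²_Task 1 = ((14−4)/6)² = 2.778
te_Task 2 = (11 + 4·14 + 29)/6 = 96/6 = 16; σ²_Task 2 = ((29−11)/6)² = 9.000
te_Task 3 = (8 + 4·10 + 18)/6 = 66/6 = 11; σ²_Task 3 = ((18−8)/6)² = 2.778
te_Task 4 = (8 + 4·13 + 18)/6 = 78/6 = 13; σ²_Task 4 = ((18−8)/6)² = 2.778
te_Task 5 = (12 + 4·13 + 14)/6 = 78/6 = 13; σ²_Task 5 = ((14−12)/6)² = 0.111
te_Task 6 = (1 + 4·5 + 9)/6 = 30/6 = 5; σ²_Task 6 = ((9−1)/6)² = 1.778
te_Task 7 = (12 + 4·13 + 20)/6 = 84/6 = 14; σ²_Task 7 = ((20−12)/6)² = 1.778
te_Task 8 = (7 + 4·10 + 13)/6 = 60/6 = 10; σ²_Task 8 = ((13−7)/6)² = 1.000

Forward pass:
ES_Task 1 = 0; EF_Task 1 = 7
ES_Task 2 = 0; EF_Task 2 = 16
ES_Task 3 = 0; EF_Task 3 = 11
ES_Task 4 = 11; EF_Task 4 = 11+13 = 24
ES_Task 5 = max(EF_Task 3=11, EF_Task 4=24) = 24; EF_Task 5 = 24+13 = 37
ES_Task 6 = max(EF_Task 1=7, EF_Task 2=16) = 16; EF_Task 6 = 16+5 = 21
ES_Task 7 = 24; EF_Task 7 = 24+14 = 38
ES_Task 8 = max(EF_Task 1=7, EF_Task 5=37, EF_Task 6=21, EF_Task 7=38) = 38; EF_Task 8 = 38+10 = 48
Expected project duration μ = 48 days. Critical path: Task 3 → Task 4 → Task 7 → Task 8.

Variance along critical path = 2.778 + 2.778 + 1.778 + 1.000 = 8.333; σ = 2.887 days.
D = μ + z·σ = 48 + 0.842·2.887 = 50.4 days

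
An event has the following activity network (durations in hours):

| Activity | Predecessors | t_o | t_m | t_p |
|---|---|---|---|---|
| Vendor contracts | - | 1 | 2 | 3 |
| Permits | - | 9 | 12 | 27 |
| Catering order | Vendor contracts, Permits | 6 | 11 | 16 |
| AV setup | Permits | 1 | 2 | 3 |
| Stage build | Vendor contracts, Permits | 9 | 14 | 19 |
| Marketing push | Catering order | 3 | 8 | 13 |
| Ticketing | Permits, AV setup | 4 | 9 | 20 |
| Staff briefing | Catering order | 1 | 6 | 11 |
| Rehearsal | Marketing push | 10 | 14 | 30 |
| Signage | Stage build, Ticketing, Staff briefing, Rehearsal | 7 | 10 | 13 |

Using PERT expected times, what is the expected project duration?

59 hours

te_Vendor contracts = (1 + 4·2 + 3)/6 = 12/6 = 2
te_Permits = (9 + 4·12 + 27)/6 = 84/6 = 14
te_Catering order = (6 + 4·11 + 16)/6 = 66/6 = 11
te_AV setup = (1 + 4·2 + 3)/6 = 12/6 = 2
te_Stage build = (9 + 4·14 + 19)/6 = 84/6 = 14
te_Marketing push = (3 + 4·8 + 13)/6 = 48/6 = 8
te_Ticketing = (4 + 4·9 + 20)/6 = 60/6 = 10
te_Staff briefing = (1 + 4·6 + 11)/6 = 36/6 = 6
te_Rehearsal = (10 + 4·14 + 30)/6 = 96/6 = 16
te_Signage = (7 + 4·10 + 13)/6 = 60/6 = 10

Forward pass:
ES_Vendor contracts = 0; EF_Vendor contracts = 2
ES_Permits = 0; EF_Permits = 14
ES_Catering order = max(EF_Vendor contracts=2, EF_Permits=14) = 14; EF_Catering order = 14+11 = 25
ES_AV setup = 14; EF_AV setup = 14+2 = 16
ES_Stage build = max(EF_Vendor contracts=2, EF_Permits=14) = 14; EF_Stage build = 14+14 = 28
ES_Marketing push = 25; EF_Marketing push = 25+8 = 33
ES_Ticketing = max(EF_Permits=14, EF_AV setup=16) = 16; EF_Ticketing = 16+10 = 26
ES_Staff briefing = 25; EF_Staff briefing = 25+6 = 31
ES_Rehearsal = 33; EF_Rehearsal = 33+16 = 49
ES_Signage = max(EF_Stage build=28, EF_Ticketing=26, EF_Staff briefing=31, EF_Rehearsal=49) = 49; EF_Signage = 49+10 = 59
Expected project duration μ = 59 hours. Critical path: Permits → Catering order → Marketing push → Rehearsal → Signage.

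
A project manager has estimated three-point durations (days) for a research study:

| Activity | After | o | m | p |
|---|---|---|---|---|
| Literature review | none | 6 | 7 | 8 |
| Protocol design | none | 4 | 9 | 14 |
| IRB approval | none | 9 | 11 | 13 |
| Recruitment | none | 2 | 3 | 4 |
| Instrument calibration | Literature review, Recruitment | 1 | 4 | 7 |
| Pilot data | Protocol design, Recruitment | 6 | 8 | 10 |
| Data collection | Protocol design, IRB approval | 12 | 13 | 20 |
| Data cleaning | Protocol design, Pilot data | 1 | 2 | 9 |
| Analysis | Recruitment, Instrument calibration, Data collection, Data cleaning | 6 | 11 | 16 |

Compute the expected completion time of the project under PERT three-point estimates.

te_Literature review = (6 + 4·7 + 8)/6 = 42/6 = 7
te_Protocol design = (4 + 4·9 + 14)/6 = 54/6 = 9
te_IRB approval = (9 + 4·11 + 13)/6 = 66/6 = 11
te_Recruitment = (2 + 4·3 + 4)/6 = 18/6 = 3
te_Instrument calibration = (1 + 4·4 + 7)/6 = 24/6 = 4
te_Pilot data = (6 + 4·8 + 10)/6 = 48/6 = 8
te_Data collection = (12 + 4·13 + 20)/6 = 84/6 = 14
te_Data cleaning = (1 + 4·2 + 9)/6 = 18/6 = 3
te_Analysis = (6 + 4·11 + 16)/6 = 66/6 = 11

Forward pass:
ES_Literature review = 0; EF_Literature review = 7
ES_Protocol design = 0; EF_Protocol design = 9
ES_IRB approval = 0; EF_IRB approval = 11
ES_Recruitment = 0; EF_Recruitment = 3
ES_Instrument calibration = max(EF_Literature review=7, EF_Recruitment=3) = 7; EF_Instrument calibration = 7+4 = 11
ES_Pilot data = max(EF_Protocol design=9, EF_Recruitment=3) = 9; EF_Pilot data = 9+8 = 17
ES_Data collection = max(EF_Protocol design=9, EF_IRB approval=11) = 11; EF_Data collection = 11+14 = 25
ES_Data cleaning = max(EF_Protocol design=9, EF_Pilot data=17) = 17; EF_Data cleaning = 17+3 = 20
ES_Analysis = max(EF_Recruitment=3, EF_Instrument calibration=11, EF_Data collection=25, EF_Data cleaning=20) = 25; EF_Analysis = 25+11 = 36
Expected project duration μ = 36 days. Critical path: IRB approval → Data collection → Analysis.

36 days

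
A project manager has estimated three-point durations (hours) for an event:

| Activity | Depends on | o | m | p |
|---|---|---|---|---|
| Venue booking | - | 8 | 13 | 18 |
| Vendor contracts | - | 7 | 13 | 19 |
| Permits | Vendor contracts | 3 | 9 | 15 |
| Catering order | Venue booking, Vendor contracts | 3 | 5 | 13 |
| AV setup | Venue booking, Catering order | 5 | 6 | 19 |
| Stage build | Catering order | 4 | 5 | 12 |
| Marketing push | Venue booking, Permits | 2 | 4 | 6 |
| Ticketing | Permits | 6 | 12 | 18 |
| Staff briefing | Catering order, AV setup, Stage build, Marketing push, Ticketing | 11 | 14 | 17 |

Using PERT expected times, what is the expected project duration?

48 hours

te_Venue booking = (8 + 4·13 + 18)/6 = 78/6 = 13
te_Vendor contracts = (7 + 4·13 + 19)/6 = 78/6 = 13
te_Permits = (3 + 4·9 + 15)/6 = 54/6 = 9
te_Catering order = (3 + 4·5 + 13)/6 = 36/6 = 6
te_AV setup = (5 + 4·6 + 19)/6 = 48/6 = 8
te_Stage build = (4 + 4·5 + 12)/6 = 36/6 = 6
te_Marketing push = (2 + 4·4 + 6)/6 = 24/6 = 4
te_Ticketing = (6 + 4·12 + 18)/6 = 72/6 = 12
te_Staff briefing = (11 + 4·14 + 17)/6 = 84/6 = 14

Forward pass:
ES_Venue booking = 0; EF_Venue booking = 13
ES_Vendor contracts = 0; EF_Vendor contracts = 13
ES_Permits = 13; EF_Permits = 13+9 = 22
ES_Catering order = max(EF_Venue booking=13, EF_Vendor contracts=13) = 13; EF_Catering order = 13+6 = 19
ES_AV setup = max(EF_Venue booking=13, EF_Catering order=19) = 19; EF_AV setup = 19+8 = 27
ES_Stage build = 19; EF_Stage build = 19+6 = 25
ES_Marketing push = max(EF_Venue booking=13, EF_Permits=22) = 22; EF_Marketing push = 22+4 = 26
ES_Ticketing = 22; EF_Ticketing = 22+12 = 34
ES_Staff briefing = max(EF_Catering order=19, EF_AV setup=27, EF_Stage build=25, EF_Marketing push=26, EF_Ticketing=34) = 34; EF_Staff briefing = 34+14 = 48
Expected project duration μ = 48 hours. Critical path: Vendor contracts → Permits → Ticketing → Staff briefing.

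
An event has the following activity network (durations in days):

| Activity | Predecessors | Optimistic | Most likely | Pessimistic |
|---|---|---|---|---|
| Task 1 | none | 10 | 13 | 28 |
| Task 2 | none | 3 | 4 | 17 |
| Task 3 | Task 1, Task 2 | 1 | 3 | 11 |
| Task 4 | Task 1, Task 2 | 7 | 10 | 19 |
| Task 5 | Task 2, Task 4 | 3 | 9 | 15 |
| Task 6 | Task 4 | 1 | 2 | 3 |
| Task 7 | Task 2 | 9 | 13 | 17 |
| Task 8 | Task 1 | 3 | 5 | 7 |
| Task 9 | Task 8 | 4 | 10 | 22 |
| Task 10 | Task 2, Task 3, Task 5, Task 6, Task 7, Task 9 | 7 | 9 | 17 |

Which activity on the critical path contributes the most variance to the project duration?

te_Task 1 = (10 + 4·13 + 28)/6 = 90/6 = 15; σ²_Task 1 = ((28−10)/6)² = 9.000
te_Task 2 = (3 + 4·4 + 17)/6 = 36/6 = 6; σ²_Task 2 = ((17−3)/6)² = 5.444
te_Task 3 = (1 + 4·3 + 11)/6 = 24/6 = 4; σ²_Task 3 = ((11−1)/6)² = 2.778
te_Task 4 = (7 + 4·10 + 19)/6 = 66/6 = 11; σ²_Task 4 = ((19−7)/6)² = 4.000
te_Task 5 = (3 + 4·9 + 15)/6 = 54/6 = 9; σ²_Task 5 = ((15−3)/6)² = 4.000
te_Task 6 = (1 + 4·2 + 3)/6 = 12/6 = 2; σ²_Task 6 = ((3−1)/6)² = 0.111
te_Task 7 = (9 + 4·13 + 17)/6 = 78/6 = 13; σ²_Task 7 = ((17−9)/6)² = 1.778
te_Task 8 = (3 + 4·5 + 7)/6 = 30/6 = 5; σ²_Task 8 = ((7−3)/6)² = 0.444
te_Task 9 = (4 + 4·10 + 22)/6 = 66/6 = 11; σ²_Task 9 = ((22−4)/6)² = 9.000
te_Task 10 = (7 + 4·9 + 17)/6 = 60/6 = 10; σ²_Task 10 = ((17−7)/6)² = 2.778

Forward pass:
ES_Task 1 = 0; EF_Task 1 = 15
ES_Task 2 = 0; EF_Task 2 = 6
ES_Task 3 = max(EF_Task 1=15, EF_Task 2=6) = 15; EF_Task 3 = 15+4 = 19
ES_Task 4 = max(EF_Task 1=15, EF_Task 2=6) = 15; EF_Task 4 = 15+11 = 26
ES_Task 5 = max(EF_Task 2=6, EF_Task 4=26) = 26; EF_Task 5 = 26+9 = 35
ES_Task 6 = 26; EF_Task 6 = 26+2 = 28
ES_Task 7 = 6; EF_Task 7 = 6+13 = 19
ES_Task 8 = 15; EF_Task 8 = 15+5 = 20
ES_Task 9 = 20; EF_Task 9 = 20+11 = 31
ES_Task 10 = max(EF_Task 2=6, EF_Task 3=19, EF_Task 5=35, EF_Task 6=28, EF_Task 7=19, EF_Task 9=31) = 35; EF_Task 10 = 35+10 = 45
Expected project duration μ = 45 days. Critical path: Task 1 → Task 4 → Task 5 → Task 10.

Variances on critical path: σ²_Task 1=9.000, σ²_Task 4=4.000, σ²_Task 5=4.000, σ²_Task 10=2.778.
Largest is σ²_Task 1 = 9.000.

Task 1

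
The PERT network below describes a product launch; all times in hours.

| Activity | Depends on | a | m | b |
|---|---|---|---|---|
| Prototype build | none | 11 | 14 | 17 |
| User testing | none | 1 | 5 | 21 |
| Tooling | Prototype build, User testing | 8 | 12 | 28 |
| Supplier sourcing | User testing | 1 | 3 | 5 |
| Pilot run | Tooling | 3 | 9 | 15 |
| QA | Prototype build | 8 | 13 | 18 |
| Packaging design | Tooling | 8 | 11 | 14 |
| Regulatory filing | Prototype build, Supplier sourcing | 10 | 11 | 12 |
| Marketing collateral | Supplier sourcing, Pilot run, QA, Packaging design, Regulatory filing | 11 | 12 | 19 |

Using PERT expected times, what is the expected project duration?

52 hours

te_Prototype build = (11 + 4·14 + 17)/6 = 84/6 = 14
te_User testing = (1 + 4·5 + 21)/6 = 42/6 = 7
te_Tooling = (8 + 4·12 + 28)/6 = 84/6 = 14
te_Supplier sourcing = (1 + 4·3 + 5)/6 = 18/6 = 3
te_Pilot run = (3 + 4·9 + 15)/6 = 54/6 = 9
te_QA = (8 + 4·13 + 18)/6 = 78/6 = 13
te_Packaging design = (8 + 4·11 + 14)/6 = 66/6 = 11
te_Regulatory filing = (10 + 4·11 + 12)/6 = 66/6 = 11
te_Marketing collateral = (11 + 4·12 + 19)/6 = 78/6 = 13

Forward pass:
ES_Prototype build = 0; EF_Prototype build = 14
ES_User testing = 0; EF_User testing = 7
ES_Tooling = max(EF_Prototype build=14, EF_User testing=7) = 14; EF_Tooling = 14+14 = 28
ES_Supplier sourcing = 7; EF_Supplier sourcing = 7+3 = 10
ES_Pilot run = 28; EF_Pilot run = 28+9 = 37
ES_QA = 14; EF_QA = 14+13 = 27
ES_Packaging design = 28; EF_Packaging design = 28+11 = 39
ES_Regulatory filing = max(EF_Prototype build=14, EF_Supplier sourcing=10) = 14; EF_Regulatory filing = 14+11 = 25
ES_Marketing collateral = max(EF_Supplier sourcing=10, EF_Pilot run=37, EF_QA=27, EF_Packaging design=39, EF_Regulatory filing=25) = 39; EF_Marketing collateral = 39+13 = 52
Expected project duration μ = 52 hours. Critical path: Prototype build → Tooling → Packaging design → Marketing collateral.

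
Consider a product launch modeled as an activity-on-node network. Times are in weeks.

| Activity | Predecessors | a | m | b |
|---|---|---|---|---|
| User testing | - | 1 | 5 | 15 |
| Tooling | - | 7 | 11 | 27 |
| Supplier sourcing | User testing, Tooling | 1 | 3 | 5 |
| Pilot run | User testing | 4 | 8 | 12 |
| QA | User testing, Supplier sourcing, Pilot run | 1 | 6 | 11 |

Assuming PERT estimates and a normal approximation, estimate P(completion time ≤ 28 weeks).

te_User testing = (1 + 4·5 + 15)/6 = 36/6 = 6; σ²_User testing = ((15−1)/6)² = 5.444
te_Tooling = (7 + 4·11 + 27)/6 = 78/6 = 13; σ²_Tooling = ((27−7)/6)² = 11.111
te_Supplier sourcing = (1 + 4·3 + 5)/6 = 18/6 = 3; σ²_Supplier sourcing = ((5−1)/6)² = 0.444
te_Pilot run = (4 + 4·8 + 12)/6 = 48/6 = 8; σ²_Pilot run = ((12−4)/6)² = 1.778
te_QA = (1 + 4·6 + 11)/6 = 36/6 = 6; σ²_QA = ((11−1)/6)² = 2.778

Forward pass:
ES_User testing = 0; EF_User testing = 6
ES_Tooling = 0; EF_Tooling = 13
ES_Supplier sourcing = max(EF_User testing=6, EF_Tooling=13) = 13; EF_Supplier sourcing = 13+3 = 16
ES_Pilot run = 6; EF_Pilot run = 6+8 = 14
ES_QA = max(EF_User testing=6, EF_Supplier sourcing=16, EF_Pilot run=14) = 16; EF_QA = 16+6 = 22
Expected project duration μ = 22 weeks. Critical path: Tooling → Supplier sourcing → QA.

Variance along critical path = 11.111 + 0.444 + 2.778 = 14.333; σ = √14.333 = 3.786 weeks.
Z = (28 − 22) / 3.786 = 1.585
P(T ≤ 28) = Φ(1.585) ≈ 0.943

0.943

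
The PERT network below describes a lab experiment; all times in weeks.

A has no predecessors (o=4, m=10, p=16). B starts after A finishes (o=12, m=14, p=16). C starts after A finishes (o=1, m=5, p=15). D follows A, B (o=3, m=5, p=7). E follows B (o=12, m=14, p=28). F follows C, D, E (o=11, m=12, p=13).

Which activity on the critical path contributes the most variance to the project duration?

E

te_A = (4 + 4·10 + 16)/6 = 60/6 = 10; σ²_A = ((16−4)/6)² = 4.000
te_B = (12 + 4·14 + 16)/6 = 84/6 = 14; σ²_B = ((16−12)/6)² = 0.444
te_C = (1 + 4·5 + 15)/6 = 36/6 = 6; σ²_C = ((15−1)/6)² = 5.444
te_D = (3 + 4·5 + 7)/6 = 30/6 = 5; σ²_D = ((7−3)/6)² = 0.444
te_E = (12 + 4·14 + 28)/6 = 96/6 = 16; σ²_E = ((28−12)/6)² = 7.111
te_F = (11 + 4·12 + 13)/6 = 72/6 = 12; σ²_F = ((13−11)/6)² = 0.111

Forward pass:
ES_A = 0; EF_A = 10
ES_B = 10; EF_B = 10+14 = 24
ES_C = 10; EF_C = 10+6 = 16
ES_D = max(EF_A=10, EF_B=24) = 24; EF_D = 24+5 = 29
ES_E = 24; EF_E = 24+16 = 40
ES_F = max(EF_C=16, EF_D=29, EF_E=40) = 40; EF_F = 40+12 = 52
Expected project duration μ = 52 weeks. Critical path: A → B → E → F.

Variances on critical path: σ²_A=4.000, σ²_B=0.444, σ²_E=7.111, σ²_F=0.111.
Largest is σ²_E = 7.111.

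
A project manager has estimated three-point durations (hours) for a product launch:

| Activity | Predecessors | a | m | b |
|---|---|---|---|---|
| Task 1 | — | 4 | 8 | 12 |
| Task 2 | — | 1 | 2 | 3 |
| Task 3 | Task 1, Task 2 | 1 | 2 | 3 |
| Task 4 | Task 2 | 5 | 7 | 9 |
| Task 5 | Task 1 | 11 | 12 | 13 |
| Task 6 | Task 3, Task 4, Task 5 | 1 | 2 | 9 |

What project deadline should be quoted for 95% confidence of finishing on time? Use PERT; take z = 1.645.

26.1 hours

te_Task 1 = (4 + 4·8 + 12)/6 = 48/6 = 8; σ²_Task 1 = ((12−4)/6)² = 1.778
te_Task 2 = (1 + 4·2 + 3)/6 = 12/6 = 2; σ²_Task 2 = ((3−1)/6)² = 0.111
te_Task 3 = (1 + 4·2 + 3)/6 = 12/6 = 2; σ²_Task 3 = ((3−1)/6)² = 0.111
te_Task 4 = (5 + 4·7 + 9)/6 = 42/6 = 7; σ²_Task 4 = ((9−5)/6)² = 0.444
te_Task 5 = (11 + 4·12 + 13)/6 = 72/6 = 12; σ²_Task 5 = ((13−11)/6)² = 0.111
te_Task 6 = (1 + 4·2 + 9)/6 = 18/6 = 3; σ²_Task 6 = ((9−1)/6)² = 1.778

Forward pass:
ES_Task 1 = 0; EF_Task 1 = 8
ES_Task 2 = 0; EF_Task 2 = 2
ES_Task 3 = max(EF_Task 1=8, EF_Task 2=2) = 8; EF_Task 3 = 8+2 = 10
ES_Task 4 = 2; EF_Task 4 = 2+7 = 9
ES_Task 5 = 8; EF_Task 5 = 8+12 = 20
ES_Task 6 = max(EF_Task 3=10, EF_Task 4=9, EF_Task 5=20) = 20; EF_Task 6 = 20+3 = 23
Expected project duration μ = 23 hours. Critical path: Task 1 → Task 5 → Task 6.

Variance along critical path = 1.778 + 0.111 + 1.778 = 3.667; σ = 1.915 hours.
D = μ + z·σ = 23 + 1.645·1.915 = 26.1 hours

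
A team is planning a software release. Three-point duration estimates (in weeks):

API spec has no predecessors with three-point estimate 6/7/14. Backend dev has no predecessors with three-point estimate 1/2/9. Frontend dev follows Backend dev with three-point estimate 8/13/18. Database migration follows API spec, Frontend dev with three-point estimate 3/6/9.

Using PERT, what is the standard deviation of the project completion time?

te_API spec = (6 + 4·7 + 14)/6 = 48/6 = 8; σ²_API spec = ((14−6)/6)² = 1.778
te_Backend dev = (1 + 4·2 + 9)/6 = 18/6 = 3; σ²_Backend dev = ((9−1)/6)² = 1.778
te_Frontend dev = (8 + 4·13 + 18)/6 = 78/6 = 13; σ²_Frontend dev = ((18−8)/6)² = 2.778
te_Database migration = (3 + 4·6 + 9)/6 = 36/6 = 6; σ²_Database migration = ((9−3)/6)² = 1.000

Forward pass:
ES_API spec = 0; EF_API spec = 8
ES_Backend dev = 0; EF_Backend dev = 3
ES_Frontend dev = 3; EF_Frontend dev = 3+13 = 16
ES_Database migration = max(EF_API spec=8, EF_Frontend dev=16) = 16; EF_Database migration = 16+6 = 22
Expected project duration μ = 22 weeks. Critical path: Backend dev → Frontend dev → Database migration.

Variance along critical path = 1.778 + 2.778 + 1.000 = 5.556
σ = √5.556 = 2.357 weeks

2.36 weeks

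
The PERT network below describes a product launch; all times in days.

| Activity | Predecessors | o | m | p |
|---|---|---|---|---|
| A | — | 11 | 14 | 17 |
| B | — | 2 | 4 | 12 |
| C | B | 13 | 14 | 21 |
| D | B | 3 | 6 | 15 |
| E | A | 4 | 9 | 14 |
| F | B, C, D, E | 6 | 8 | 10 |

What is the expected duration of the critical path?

31 days

te_A = (11 + 4·14 + 17)/6 = 84/6 = 14
te_B = (2 + 4·4 + 12)/6 = 30/6 = 5
te_C = (13 + 4·14 + 21)/6 = 90/6 = 15
te_D = (3 + 4·6 + 15)/6 = 42/6 = 7
te_E = (4 + 4·9 + 14)/6 = 54/6 = 9
te_F = (6 + 4·8 + 10)/6 = 48/6 = 8

Forward pass:
ES_A = 0; EF_A = 14
ES_B = 0; EF_B = 5
ES_C = 5; EF_C = 5+15 = 20
ES_D = 5; EF_D = 5+7 = 12
ES_E = 14; EF_E = 14+9 = 23
ES_F = max(EF_B=5, EF_C=20, EF_D=12, EF_E=23) = 23; EF_F = 23+8 = 31
Expected project duration μ = 31 days. Critical path: A → E → F.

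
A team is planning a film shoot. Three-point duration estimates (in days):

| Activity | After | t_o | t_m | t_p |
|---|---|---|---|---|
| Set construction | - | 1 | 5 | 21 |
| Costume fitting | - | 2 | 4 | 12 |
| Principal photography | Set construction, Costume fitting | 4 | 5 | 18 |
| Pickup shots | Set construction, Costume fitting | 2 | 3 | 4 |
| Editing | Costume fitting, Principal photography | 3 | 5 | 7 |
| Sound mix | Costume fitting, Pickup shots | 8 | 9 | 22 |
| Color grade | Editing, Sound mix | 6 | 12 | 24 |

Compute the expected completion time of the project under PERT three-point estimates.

34 days

te_Set construction = (1 + 4·5 + 21)/6 = 42/6 = 7
te_Costume fitting = (2 + 4·4 + 12)/6 = 30/6 = 5
te_Principal photography = (4 + 4·5 + 18)/6 = 42/6 = 7
te_Pickup shots = (2 + 4·3 + 4)/6 = 18/6 = 3
te_Editing = (3 + 4·5 + 7)/6 = 30/6 = 5
te_Sound mix = (8 + 4·9 + 22)/6 = 66/6 = 11
te_Color grade = (6 + 4·12 + 24)/6 = 78/6 = 13

Forward pass:
ES_Set construction = 0; EF_Set construction = 7
ES_Costume fitting = 0; EF_Costume fitting = 5
ES_Principal photography = max(EF_Set construction=7, EF_Costume fitting=5) = 7; EF_Principal photography = 7+7 = 14
ES_Pickup shots = max(EF_Set construction=7, EF_Costume fitting=5) = 7; EF_Pickup shots = 7+3 = 10
ES_Editing = max(EF_Costume fitting=5, EF_Principal photography=14) = 14; EF_Editing = 14+5 = 19
ES_Sound mix = max(EF_Costume fitting=5, EF_Pickup shots=10) = 10; EF_Sound mix = 10+11 = 21
ES_Color grade = max(EF_Editing=19, EF_Sound mix=21) = 21; EF_Color grade = 21+13 = 34
Expected project duration μ = 34 days. Critical path: Set construction → Pickup shots → Sound mix → Color grade.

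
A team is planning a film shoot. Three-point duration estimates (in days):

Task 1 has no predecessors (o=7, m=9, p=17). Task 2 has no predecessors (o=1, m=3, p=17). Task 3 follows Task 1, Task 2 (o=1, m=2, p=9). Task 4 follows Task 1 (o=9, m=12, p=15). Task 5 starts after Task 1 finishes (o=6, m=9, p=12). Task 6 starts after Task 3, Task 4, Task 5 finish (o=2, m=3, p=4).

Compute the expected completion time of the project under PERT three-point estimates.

25 days

te_Task 1 = (7 + 4·9 + 17)/6 = 60/6 = 10
te_Task 2 = (1 + 4·3 + 17)/6 = 30/6 = 5
te_Task 3 = (1 + 4·2 + 9)/6 = 18/6 = 3
te_Task 4 = (9 + 4·12 + 15)/6 = 72/6 = 12
te_Task 5 = (6 + 4·9 + 12)/6 = 54/6 = 9
te_Task 6 = (2 + 4·3 + 4)/6 = 18/6 = 3

Forward pass:
ES_Task 1 = 0; EF_Task 1 = 10
ES_Task 2 = 0; EF_Task 2 = 5
ES_Task 3 = max(EF_Task 1=10, EF_Task 2=5) = 10; EF_Task 3 = 10+3 = 13
ES_Task 4 = 10; EF_Task 4 = 10+12 = 22
ES_Task 5 = 10; EF_Task 5 = 10+9 = 19
ES_Task 6 = max(EF_Task 3=13, EF_Task 4=22, EF_Task 5=19) = 22; EF_Task 6 = 22+3 = 25
Expected project duration μ = 25 days. Critical path: Task 1 → Task 4 → Task 6.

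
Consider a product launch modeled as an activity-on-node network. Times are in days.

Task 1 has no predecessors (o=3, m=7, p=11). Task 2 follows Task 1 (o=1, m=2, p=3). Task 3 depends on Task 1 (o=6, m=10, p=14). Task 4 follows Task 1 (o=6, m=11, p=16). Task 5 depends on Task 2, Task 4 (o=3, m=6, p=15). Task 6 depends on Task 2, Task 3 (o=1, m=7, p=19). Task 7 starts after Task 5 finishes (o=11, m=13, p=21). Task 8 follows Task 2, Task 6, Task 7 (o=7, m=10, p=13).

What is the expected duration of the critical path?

te_Task 1 = (3 + 4·7 + 11)/6 = 42/6 = 7
te_Task 2 = (1 + 4·2 + 3)/6 = 12/6 = 2
te_Task 3 = (6 + 4·10 + 14)/6 = 60/6 = 10
te_Task 4 = (6 + 4·11 + 16)/6 = 66/6 = 11
te_Task 5 = (3 + 4·6 + 15)/6 = 42/6 = 7
te_Task 6 = (1 + 4·7 + 19)/6 = 48/6 = 8
te_Task 7 = (11 + 4·13 + 21)/6 = 84/6 = 14
te_Task 8 = (7 + 4·10 + 13)/6 = 60/6 = 10

Forward pass:
ES_Task 1 = 0; EF_Task 1 = 7
ES_Task 2 = 7; EF_Task 2 = 7+2 = 9
ES_Task 3 = 7; EF_Task 3 = 7+10 = 17
ES_Task 4 = 7; EF_Task 4 = 7+11 = 18
ES_Task 5 = max(EF_Task 2=9, EF_Task 4=18) = 18; EF_Task 5 = 18+7 = 25
ES_Task 6 = max(EF_Task 2=9, EF_Task 3=17) = 17; EF_Task 6 = 17+8 = 25
ES_Task 7 = 25; EF_Task 7 = 25+14 = 39
ES_Task 8 = max(EF_Task 2=9, EF_Task 6=25, EF_Task 7=39) = 39; EF_Task 8 = 39+10 = 49
Expected project duration μ = 49 days. Critical path: Task 1 → Task 4 → Task 5 → Task 7 → Task 8.

49 days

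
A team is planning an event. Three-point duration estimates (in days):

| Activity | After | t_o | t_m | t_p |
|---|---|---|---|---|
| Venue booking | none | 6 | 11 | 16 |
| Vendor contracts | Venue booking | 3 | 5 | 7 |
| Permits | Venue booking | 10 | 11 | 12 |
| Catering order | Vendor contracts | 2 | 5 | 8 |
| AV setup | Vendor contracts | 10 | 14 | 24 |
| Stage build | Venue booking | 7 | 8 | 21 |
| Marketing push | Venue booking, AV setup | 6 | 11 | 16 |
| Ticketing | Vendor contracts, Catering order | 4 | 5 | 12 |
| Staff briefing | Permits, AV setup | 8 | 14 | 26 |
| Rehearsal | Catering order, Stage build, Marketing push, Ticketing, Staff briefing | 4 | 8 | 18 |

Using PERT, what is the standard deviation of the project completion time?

4.81 days

te_Venue booking = (6 + 4·11 + 16)/6 = 66/6 = 11; σ²_Venue booking = ((16−6)/6)² = 2.778
te_Vendor contracts = (3 + 4·5 + 7)/6 = 30/6 = 5; σ²_Vendor contracts = ((7−3)/6)² = 0.444
te_Permits = (10 + 4·11 + 12)/6 = 66/6 = 11; σ²_Permits = ((12−10)/6)² = 0.111
te_Catering order = (2 + 4·5 + 8)/6 = 30/6 = 5; σ²_Catering order = ((8−2)/6)² = 1.000
te_AV setup = (10 + 4·14 + 24)/6 = 90/6 = 15; σ²_AV setup = ((24−10)/6)² = 5.444
te_Stage build = (7 + 4·8 + 21)/6 = 60/6 = 10; σ²_Stage build = ((21−7)/6)² = 5.444
te_Marketing push = (6 + 4·11 + 16)/6 = 66/6 = 11; σ²_Marketing push = ((16−6)/6)² = 2.778
te_Ticketing = (4 + 4·5 + 12)/6 = 36/6 = 6; σ²_Ticketing = ((12−4)/6)² = 1.778
te_Staff briefing = (8 + 4·14 + 26)/6 = 90/6 = 15; σ²_Staff briefing = ((26−8)/6)² = 9.000
te_Rehearsal = (4 + 4·8 + 18)/6 = 54/6 = 9; σ²_Rehearsal = ((18−4)/6)² = 5.444

Forward pass:
ES_Venue booking = 0; EF_Venue booking = 11
ES_Vendor contracts = 11; EF_Vendor contracts = 11+5 = 16
ES_Permits = 11; EF_Permits = 11+11 = 22
ES_Catering order = 16; EF_Catering order = 16+5 = 21
ES_AV setup = 16; EF_AV setup = 16+15 = 31
ES_Stage build = 11; EF_Stage build = 11+10 = 21
ES_Marketing push = max(EF_Venue booking=11, EF_AV setup=31) = 31; EF_Marketing push = 31+11 = 42
ES_Ticketing = max(EF_Vendor contracts=16, EF_Catering order=21) = 21; EF_Ticketing = 21+6 = 27
ES_Staff briefing = max(EF_Permits=22, EF_AV setup=31) = 31; EF_Staff briefing = 31+15 = 46
ES_Rehearsal = max(EF_Catering order=21, EF_Stage build=21, EF_Marketing push=42, EF_Ticketing=27, EF_Staff briefing=46) = 46; EF_Rehearsal = 46+9 = 55
Expected project duration μ = 55 days. Critical path: Venue booking → Vendor contracts → AV setup → Staff briefing → Rehearsal.

Variance along critical path = 2.778 + 0.444 + 5.444 + 9.000 + 5.444 = 23.111
σ = √23.111 = 4.807 days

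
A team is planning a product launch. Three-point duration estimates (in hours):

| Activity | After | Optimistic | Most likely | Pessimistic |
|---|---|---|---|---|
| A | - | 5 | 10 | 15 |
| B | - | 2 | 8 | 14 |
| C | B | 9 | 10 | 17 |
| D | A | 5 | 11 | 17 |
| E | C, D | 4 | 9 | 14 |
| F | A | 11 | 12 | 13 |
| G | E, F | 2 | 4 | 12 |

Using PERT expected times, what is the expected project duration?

35 hours

te_A = (5 + 4·10 + 15)/6 = 60/6 = 10
te_B = (2 + 4·8 + 14)/6 = 48/6 = 8
te_C = (9 + 4·10 + 17)/6 = 66/6 = 11
te_D = (5 + 4·11 + 17)/6 = 66/6 = 11
te_E = (4 + 4·9 + 14)/6 = 54/6 = 9
te_F = (11 + 4·12 + 13)/6 = 72/6 = 12
te_G = (2 + 4·4 + 12)/6 = 30/6 = 5

Forward pass:
ES_A = 0; EF_A = 10
ES_B = 0; EF_B = 8
ES_C = 8; EF_C = 8+11 = 19
ES_D = 10; EF_D = 10+11 = 21
ES_E = max(EF_C=19, EF_D=21) = 21; EF_E = 21+9 = 30
ES_F = 10; EF_F = 10+12 = 22
ES_G = max(EF_E=30, EF_F=22) = 30; EF_G = 30+5 = 35
Expected project duration μ = 35 hours. Critical path: A → D → E → G.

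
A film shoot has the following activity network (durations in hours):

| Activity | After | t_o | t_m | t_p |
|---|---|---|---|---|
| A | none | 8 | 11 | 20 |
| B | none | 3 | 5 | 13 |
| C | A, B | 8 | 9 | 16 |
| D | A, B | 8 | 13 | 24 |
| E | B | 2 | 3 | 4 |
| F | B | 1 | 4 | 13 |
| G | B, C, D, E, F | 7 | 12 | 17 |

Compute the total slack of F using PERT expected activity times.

15 hours

te_A = (8 + 4·11 + 20)/6 = 72/6 = 12
te_B = (3 + 4·5 + 13)/6 = 36/6 = 6
te_C = (8 + 4·9 + 16)/6 = 60/6 = 10
te_D = (8 + 4·13 + 24)/6 = 84/6 = 14
te_E = (2 + 4·3 + 4)/6 = 18/6 = 3
te_F = (1 + 4·4 + 13)/6 = 30/6 = 5
te_G = (7 + 4·12 + 17)/6 = 72/6 = 12

Forward pass:
ES_A = 0; EF_A = 12
ES_B = 0; EF_B = 6
ES_C = max(EF_A=12, EF_B=6) = 12; EF_C = 12+10 = 22
ES_D = max(EF_A=12, EF_B=6) = 12; EF_D = 12+14 = 26
ES_E = 6; EF_E = 6+3 = 9
ES_F = 6; EF_F = 6+5 = 11
ES_G = max(EF_B=6, EF_C=22, EF_D=26, EF_E=9, EF_F=11) = 26; EF_G = 26+12 = 38
Expected project duration μ = 38 hours. Critical path: A → D → G.

Backward pass:
LF_G = 38; LS_G = 38−12 = 26
LF_F = LS_G = 26; LS_F = 26−5 = 21
LF_E = LS_G = 26; LS_E = 26−3 = 23
LF_D = LS_G = 26; LS_D = 26−14 = 12
LF_C = LS_G = 26; LS_C = 26−10 = 16
LF_B = min(LS_C=16, LS_D=12, LS_E=23, LS_F=21, LS_G=26) = 12; LS_B = 12−6 = 6
LF_A = min(LS_C=16, LS_D=12) = 12; LS_A = 12−12 = 0
Slack_F = LS_F − ES_F = 21 − 6 = 15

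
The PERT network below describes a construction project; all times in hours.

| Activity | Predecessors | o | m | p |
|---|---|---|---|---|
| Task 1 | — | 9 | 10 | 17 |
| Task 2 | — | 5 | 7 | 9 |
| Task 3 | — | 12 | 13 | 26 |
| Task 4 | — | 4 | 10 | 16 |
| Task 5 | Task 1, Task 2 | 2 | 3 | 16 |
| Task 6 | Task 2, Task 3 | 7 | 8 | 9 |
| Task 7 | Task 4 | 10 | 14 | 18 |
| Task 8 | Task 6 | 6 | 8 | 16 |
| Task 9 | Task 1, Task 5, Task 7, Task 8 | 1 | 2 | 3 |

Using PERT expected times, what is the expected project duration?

te_Task 1 = (9 + 4·10 + 17)/6 = 66/6 = 11
te_Task 2 = (5 + 4·7 + 9)/6 = 42/6 = 7
te_Task 3 = (12 + 4·13 + 26)/6 = 90/6 = 15
te_Task 4 = (4 + 4·10 + 16)/6 = 60/6 = 10
te_Task 5 = (2 + 4·3 + 16)/6 = 30/6 = 5
te_Task 6 = (7 + 4·8 + 9)/6 = 48/6 = 8
te_Task 7 = (10 + 4·14 + 18)/6 = 84/6 = 14
te_Task 8 = (6 + 4·8 + 16)/6 = 54/6 = 9
te_Task 9 = (1 + 4·2 + 3)/6 = 12/6 = 2

Forward pass:
ES_Task 1 = 0; EF_Task 1 = 11
ES_Task 2 = 0; EF_Task 2 = 7
ES_Task 3 = 0; EF_Task 3 = 15
ES_Task 4 = 0; EF_Task 4 = 10
ES_Task 5 = max(EF_Task 1=11, EF_Task 2=7) = 11; EF_Task 5 = 11+5 = 16
ES_Task 6 = max(EF_Task 2=7, EF_Task 3=15) = 15; EF_Task 6 = 15+8 = 23
ES_Task 7 = 10; EF_Task 7 = 10+14 = 24
ES_Task 8 = 23; EF_Task 8 = 23+9 = 32
ES_Task 9 = max(EF_Task 1=11, EF_Task 5=16, EF_Task 7=24, EF_Task 8=32) = 32; EF_Task 9 = 32+2 = 34
Expected project duration μ = 34 hours. Critical path: Task 3 → Task 6 → Task 8 → Task 9.

34 hours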